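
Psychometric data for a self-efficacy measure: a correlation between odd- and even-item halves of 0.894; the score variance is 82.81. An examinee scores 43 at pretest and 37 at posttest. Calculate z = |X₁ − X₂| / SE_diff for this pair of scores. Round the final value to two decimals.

SD = √82.81 ≈ 9.100
Spearman-Brown: r = 2(0.894) / (1 + 0.894) = 1.788 / 1.894 ≈ 0.944
The standard error of measurement is 9.100*√(1 − 0.944) ≈ 9.100*0.237 ≈ 2.153.
SE_diff = SEM * √2 ≈ 2.153 * 1.414 ≈ 3.045
z = |43 − 37| / 3.045 = 6 / 3.045 ≈ 1.971

1.97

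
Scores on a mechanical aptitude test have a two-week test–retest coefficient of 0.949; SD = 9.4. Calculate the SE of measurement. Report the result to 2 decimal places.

2.12

The standard error of measurement is 9.4000×√(1 − 0.9490) ≃ 9.4000×0.2258 ≃ 2.1228.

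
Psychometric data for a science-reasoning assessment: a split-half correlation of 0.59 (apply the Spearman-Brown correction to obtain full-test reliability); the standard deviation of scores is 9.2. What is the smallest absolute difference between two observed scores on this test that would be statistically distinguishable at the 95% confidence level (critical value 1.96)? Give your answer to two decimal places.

Full-length reliability (Spearman-Brown) = 2(0.59)/(1+0.59) ≈ 0.742
The standard error of measurement is 9.200·√(1 − 0.742) ≈ 9.200·0.508 ≈ 4.672.
SE_diff = SEM · √2 ≈ 4.672 · 1.414 ≈ 6.607
Minimum reliable difference = 1.96 · SE_diff ≈ 1.96 · 6.607 ≈ 12.949

12.95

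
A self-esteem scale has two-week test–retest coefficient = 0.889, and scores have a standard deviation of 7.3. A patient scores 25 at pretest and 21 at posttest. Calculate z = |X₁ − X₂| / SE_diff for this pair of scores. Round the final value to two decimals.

1.16

SEM = 7.300 * √(1 − 0.889) = 7.300 * √0.111 ≃ 7.300 * 0.333 ≃ 2.432
SE_diff = SEM * √2 ≃ 2.432 * 1.414 ≃ 3.440
z = 4 / 3.440 ≃ 1.163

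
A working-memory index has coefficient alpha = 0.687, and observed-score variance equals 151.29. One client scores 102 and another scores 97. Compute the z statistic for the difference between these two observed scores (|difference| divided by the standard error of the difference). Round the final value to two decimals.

σ = 151.29^(1/2) = 12.300
SEM = 12.300 · √(1 − 0.687) = 12.300 · √0.313 ≈ 12.300 · 0.559 ≈ 6.881
SE_diff = √2 · SEM ≈ 9.732
z = |102 − 97| / 9.732 = 5 / 9.732 ≈ 0.514

0.51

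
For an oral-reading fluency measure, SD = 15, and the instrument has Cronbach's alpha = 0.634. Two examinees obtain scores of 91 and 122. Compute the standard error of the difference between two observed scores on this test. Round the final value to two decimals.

SEM = 15.0000 × √(1 − 0.6340) = 15.0000 × √0.3660 ≈ 15.0000 × 0.6050 ≈ 9.0747
SE_diff = SEM × √2 ≈ 9.0747 × 1.4142 ≈ 12.8335

12.83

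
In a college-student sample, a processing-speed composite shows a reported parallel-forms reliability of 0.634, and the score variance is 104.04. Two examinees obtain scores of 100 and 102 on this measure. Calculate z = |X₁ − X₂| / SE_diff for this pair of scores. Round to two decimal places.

SD = √104.04 ≃ 10.2000
SEM = 10.2000*√(1 − 0.6340) ≃ 6.1708
SE_diff = SEM * √2 ≃ 6.1708 * 1.4142 ≃ 8.7268
z = |100 − 102| / 8.7268 = 2 / 8.7268 ≃ 0.2292

0.23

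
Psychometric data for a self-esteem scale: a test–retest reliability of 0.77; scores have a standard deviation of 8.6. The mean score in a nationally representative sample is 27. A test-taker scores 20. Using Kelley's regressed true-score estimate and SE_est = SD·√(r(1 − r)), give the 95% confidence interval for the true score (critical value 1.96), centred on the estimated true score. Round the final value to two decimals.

T̂ = 0.7700(20) + 0.2300(27) ≈ 21.6100
SE_est = 8.6000·√[r(1 − r)] ≈ 3.6192
CI = 21.6100 ± 1.96 × 3.6192 → [14.5164, 28.7036]

[14.52, 28.70]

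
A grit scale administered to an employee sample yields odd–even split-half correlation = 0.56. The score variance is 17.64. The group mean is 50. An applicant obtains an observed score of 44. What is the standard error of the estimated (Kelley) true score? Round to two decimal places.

1.89

SD = √17.64 = 4.200
r_full = 2·0.56 / (1 + 0.56) ≈ 0.718
SE_est = 4.200·√[r(1 − r)] ≈ 1.890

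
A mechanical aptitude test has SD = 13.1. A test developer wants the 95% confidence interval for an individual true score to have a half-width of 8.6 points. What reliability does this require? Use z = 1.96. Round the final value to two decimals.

0.89

SEM needed = half-width / z = 8.6/1.96 ≃ 4.3878
r = 1 − (4.3878/13.1)² ≃ 1 − 0.1122 ≃ 0.8878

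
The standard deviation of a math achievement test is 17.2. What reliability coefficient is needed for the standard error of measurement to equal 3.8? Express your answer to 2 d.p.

0.95

Required reliability = 1 − (SEM/SD)² = 1 − 0.04881 ≈ 0.95119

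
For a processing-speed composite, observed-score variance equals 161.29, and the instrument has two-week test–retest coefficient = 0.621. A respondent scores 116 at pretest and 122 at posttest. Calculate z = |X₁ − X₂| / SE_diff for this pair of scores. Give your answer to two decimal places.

0.54

SD = √161.29 = 12.700
SEM = 12.700 * √(1 − 0.621) = 12.700 * √0.379 ≈ 12.700 * 0.616 ≈ 7.818
Standard error of the difference = 7.818·√2 ≈ 11.057
z = |116 − 122| / 11.057 = 6 / 11.057 ≈ 0.543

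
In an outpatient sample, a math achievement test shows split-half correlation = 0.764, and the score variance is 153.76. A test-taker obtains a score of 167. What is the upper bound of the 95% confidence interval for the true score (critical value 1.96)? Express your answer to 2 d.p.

175.89

SD = √153.76 = 12.4000
Spearman-Brown: r = 2(0.764) / (1 + 0.764) = 1.5280 / 1.7640 ≈ 0.8662
SEM = 12.4000 * √(1 − 0.8662) = 12.4000 * √0.1338 ≈ 12.4000 * 0.3658 ≈ 4.5355
Half-width = 1.96*4.5355 ≈ 8.8896
Upper bound: 167 + 8.8896 = 175.8896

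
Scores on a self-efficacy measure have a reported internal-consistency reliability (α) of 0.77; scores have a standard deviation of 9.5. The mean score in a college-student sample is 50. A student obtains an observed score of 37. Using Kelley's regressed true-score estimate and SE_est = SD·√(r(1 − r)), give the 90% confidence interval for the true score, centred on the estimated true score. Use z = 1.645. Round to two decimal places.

[33.41, 46.57]

Estimated true score = 0.7700·37 + (1 − 0.7700)·50 ≈ 39.9900
SE_est = SD · √(r(1 − r)) = 9.5000 · √0.1771 ≈ 9.5000 · 0.4208 ≈ 3.9979
90% CI: 39.9900 ± 6.5766 ≈ (33.4134, 46.5666)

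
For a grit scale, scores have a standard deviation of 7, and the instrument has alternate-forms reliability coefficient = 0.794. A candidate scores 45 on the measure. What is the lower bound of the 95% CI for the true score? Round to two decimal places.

SEM = 7.0000*√(1 − 0.7940) ≈ 3.1771
1.96 * SEM ≈ 6.2271
Lower bound: 45 − 6.2271 = 38.7729

38.77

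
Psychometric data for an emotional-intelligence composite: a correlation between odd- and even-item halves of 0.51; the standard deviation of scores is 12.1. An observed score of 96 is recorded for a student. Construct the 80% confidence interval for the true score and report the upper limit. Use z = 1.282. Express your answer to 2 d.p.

104.84

r_full = 2·0.51 / (1 + 0.51) ≃ 0.675
SEM = 12.100·√(1 − 0.675) ≃ 6.893
1.282 · SEM ≃ 8.837
Upper bound: 96 + 8.837 = 104.837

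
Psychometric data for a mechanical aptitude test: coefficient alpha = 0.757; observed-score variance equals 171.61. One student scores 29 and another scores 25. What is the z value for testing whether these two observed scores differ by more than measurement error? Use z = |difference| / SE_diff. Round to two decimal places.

SD = √171.61 ≃ 13.10000
SEM = 13.10000 · √(1 − 0.75700) = 13.10000 · √0.24300 ≃ 13.10000 · 0.49295 ≃ 6.45765
Standard error of the difference = 6.45765·√2 ≃ 9.13249
z = 4 / 9.13249 ≃ 0.43800

0.44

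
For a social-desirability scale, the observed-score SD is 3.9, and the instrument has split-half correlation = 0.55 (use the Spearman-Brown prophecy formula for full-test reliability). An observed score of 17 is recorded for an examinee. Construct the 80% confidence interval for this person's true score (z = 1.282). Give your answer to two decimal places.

[14.31, 19.69]

Full-length reliability (Spearman-Brown) = 2(0.55)/(1+0.55) ≃ 0.7097
The standard error of measurement is 3.9000*√(1 − 0.7097) ≃ 3.9000*0.5388 ≃ 2.1014.
Half-width = 1.282*2.1014 ≃ 2.6940
CI = 17 ± 2.6940 → [14.3060, 19.6940]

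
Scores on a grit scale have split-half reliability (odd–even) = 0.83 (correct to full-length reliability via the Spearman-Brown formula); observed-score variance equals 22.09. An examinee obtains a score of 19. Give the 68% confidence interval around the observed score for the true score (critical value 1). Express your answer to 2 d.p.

[17.57, 20.43]

SD = √22.09 ≃ 4.7000
Full-length reliability (Spearman-Brown) = 2(0.83)/(1+0.83) ≃ 0.9071
SEM = 4.7000 · √(1 − 0.9071) = 4.7000 · √0.0929 ≃ 4.7000 · 0.3048 ≃ 1.4325
1 · SEM ≃ 1.4325
CI = 19 ± 1.4325 → [17.5675, 20.4325]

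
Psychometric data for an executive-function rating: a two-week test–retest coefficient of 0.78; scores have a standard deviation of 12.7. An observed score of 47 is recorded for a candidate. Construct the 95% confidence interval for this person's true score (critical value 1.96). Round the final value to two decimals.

[35.32, 58.68]

SEM = 12.7000×√(1 − 0.7800) ≈ 5.9568
Half-width = 1.96×5.9568 ≈ 11.6754
Interval: (35.3246, 58.6754)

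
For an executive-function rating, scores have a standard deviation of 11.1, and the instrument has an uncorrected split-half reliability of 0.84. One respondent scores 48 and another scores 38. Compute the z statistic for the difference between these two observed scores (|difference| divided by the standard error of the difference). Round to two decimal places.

2.16

Spearman-Brown: r = 2(0.84) / (1 + 0.84) = 1.680 / 1.840 ≃ 0.913
SEM = 11.100 · √(1 − 0.913) = 11.100 · √0.087 ≃ 11.100 · 0.295 ≃ 3.273
SE_diff = √2 · SEM ≃ 4.629
z = 10 / 4.629 ≃ 2.160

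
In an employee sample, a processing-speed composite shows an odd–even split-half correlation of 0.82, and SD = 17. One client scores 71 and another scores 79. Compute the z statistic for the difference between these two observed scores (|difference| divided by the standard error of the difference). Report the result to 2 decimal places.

r_full = 2·0.82 / (1 + 0.82) ≈ 0.9011
SEM = 17.0000·√(1 − 0.9011) ≈ 5.3463
SE_diff = √2 · SEM ≈ 7.5607
z = |71 − 79| / 7.5607 = 8 / 7.5607 ≈ 1.0581

1.06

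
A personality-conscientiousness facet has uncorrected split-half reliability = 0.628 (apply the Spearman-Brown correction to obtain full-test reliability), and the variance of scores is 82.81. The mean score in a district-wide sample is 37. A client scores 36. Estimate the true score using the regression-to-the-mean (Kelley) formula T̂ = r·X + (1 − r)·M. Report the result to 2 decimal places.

36.23

r_full = 2·0.628 / (1 + 0.628) ≃ 0.7715
Estimated true score = 0.7715×36 + (1 − 0.7715)×37 ≃ 36.2285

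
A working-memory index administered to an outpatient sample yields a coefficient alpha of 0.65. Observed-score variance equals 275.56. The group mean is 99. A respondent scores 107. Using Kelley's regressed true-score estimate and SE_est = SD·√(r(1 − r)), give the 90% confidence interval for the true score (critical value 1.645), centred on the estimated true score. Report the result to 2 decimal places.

SD = √275.56 ≈ 16.60000
Estimated true score = 0.65000·107 + (1 − 0.65000)·99 ≈ 104.20000
SE_est = SD · √(r(1 − r)) = 16.60000 · √0.22750 ≈ 16.60000 · 0.47697 ≈ 7.91770
90% CI: 104.20000 ± 13.02461 ≈ (91.17539, 117.22461)

[91.18, 117.22]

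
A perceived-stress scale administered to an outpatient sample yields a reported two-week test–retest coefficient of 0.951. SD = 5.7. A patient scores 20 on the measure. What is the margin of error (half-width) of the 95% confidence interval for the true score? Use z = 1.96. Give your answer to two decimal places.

SEM = 5.7000·√(1 − 0.9510) ≃ 1.2617
Half-width = 1.96·1.2617 ≃ 2.4730

2.47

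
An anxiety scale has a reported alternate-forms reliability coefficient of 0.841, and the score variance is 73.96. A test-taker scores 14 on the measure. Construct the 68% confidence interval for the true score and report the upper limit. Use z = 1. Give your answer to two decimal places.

SD = √73.96 = 8.60000
SEM = 8.60000·√(1 − 0.84100) ≃ 3.42923
Half-width = 1·3.42923 ≃ 3.42923
Upper bound: 14 + 3.42923 = 17.42923

17.43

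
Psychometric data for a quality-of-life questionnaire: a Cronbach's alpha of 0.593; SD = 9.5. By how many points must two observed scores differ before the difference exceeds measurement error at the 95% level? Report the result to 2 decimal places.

16.80

SEM = 9.500 * √(1 − 0.593) = 9.500 * √0.407 ≃ 9.500 * 0.638 ≃ 6.061
Standard error of the difference = 6.061·√2 ≃ 8.571
Smallest detectable difference = 1.96*8.571 ≃ 16.799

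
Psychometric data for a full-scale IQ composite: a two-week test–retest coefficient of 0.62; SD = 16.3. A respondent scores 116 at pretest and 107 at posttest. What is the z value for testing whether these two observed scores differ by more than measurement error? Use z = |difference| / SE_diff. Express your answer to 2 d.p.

SEM = 16.300 · √(1 − 0.620) = 16.300 · √0.380 ≈ 16.300 · 0.616 ≈ 10.048
SE_diff = SEM · √2 ≈ 10.048 · 1.414 ≈ 14.210
z = |116 − 107| / 14.210 = 9 / 14.210 ≈ 0.633

0.63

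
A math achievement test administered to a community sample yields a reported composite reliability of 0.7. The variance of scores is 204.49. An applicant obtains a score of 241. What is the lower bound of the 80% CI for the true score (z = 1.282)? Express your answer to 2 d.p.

SD = √204.49 ≃ 14.30000
SEM = 14.30000×√(1 − 0.70000) ≃ 7.83243
Margin = 1.282 × 7.83243 ≃ 10.04118
Lower bound: 241 − 10.04118 = 230.95882

230.96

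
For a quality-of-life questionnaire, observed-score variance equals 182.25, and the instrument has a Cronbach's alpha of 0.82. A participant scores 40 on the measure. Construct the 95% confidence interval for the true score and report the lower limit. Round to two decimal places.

28.77

SD = √182.25 ≈ 13.5000
SEM = 13.5000 · √(1 − 0.8200) = 13.5000 · √0.1800 ≈ 13.5000 · 0.4243 ≈ 5.7276
1.96 · SEM ≈ 11.2260
Lower limit = 40 − 11.2260 ≈ 28.7740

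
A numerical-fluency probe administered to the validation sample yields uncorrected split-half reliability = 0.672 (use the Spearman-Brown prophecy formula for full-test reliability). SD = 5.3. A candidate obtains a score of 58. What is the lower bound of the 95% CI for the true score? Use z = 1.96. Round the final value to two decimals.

53.40

r_full = 2·0.672 / (1 + 0.672) ≈ 0.8038
The standard error of measurement is 5.3000·√(1 − 0.8038) ≈ 5.3000·0.4429 ≈ 2.3474.
Half-width = 1.96·2.3474 ≈ 4.6010
Lower bound: 58 − 4.6010 = 53.3990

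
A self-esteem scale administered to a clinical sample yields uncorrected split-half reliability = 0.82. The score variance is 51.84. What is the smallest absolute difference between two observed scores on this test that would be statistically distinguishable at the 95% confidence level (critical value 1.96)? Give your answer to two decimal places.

σ = 51.84^(1/2) = 7.200
r_full = 2·0.82 / (1 + 0.82) ≈ 0.901
SEM = 7.200·√(1 − 0.901) ≈ 2.264
Standard error of the difference = 2.264·√2 ≈ 3.202
Minimum reliable difference = 1.96 · SE_diff ≈ 1.96 · 3.202 ≈ 6.276

6.28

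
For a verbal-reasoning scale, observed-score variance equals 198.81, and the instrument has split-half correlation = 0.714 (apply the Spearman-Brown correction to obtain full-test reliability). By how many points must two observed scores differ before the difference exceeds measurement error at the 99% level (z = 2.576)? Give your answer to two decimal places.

20.98

σ = 198.81^(1/2) = 14.1000
Spearman-Brown: r = 2(0.714) / (1 + 0.714) = 1.4280 / 1.7140 ≃ 0.8331
SEM = 14.1000·√(1 − 0.8331) ≃ 5.7597
SE_diff = SEM · √2 ≃ 5.7597 · 1.4142 ≃ 8.1454
Minimum reliable difference = 2.576 · SE_diff ≃ 2.576 · 8.1454 ≃ 20.9825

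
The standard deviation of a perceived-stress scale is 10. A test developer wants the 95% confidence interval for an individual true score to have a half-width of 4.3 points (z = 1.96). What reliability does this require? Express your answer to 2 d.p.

Required SEM = 4.3 / 1.96 ≃ 2.194
Required reliability = 1 − (SEM/SD)² = 1 − 0.048 ≃ 0.952

0.95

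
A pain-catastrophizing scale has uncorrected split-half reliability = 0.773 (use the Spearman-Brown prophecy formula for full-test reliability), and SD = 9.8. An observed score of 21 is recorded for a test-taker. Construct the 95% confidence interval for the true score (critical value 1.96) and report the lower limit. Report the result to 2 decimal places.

14.13

Full-length reliability (Spearman-Brown) = 2(0.773)/(1+0.773) ≈ 0.8720
SEM = 9.8000×√(1 − 0.8720) ≈ 3.5066
1.96 × SEM ≈ 6.8729
Lower bound: 21 − 6.8729 = 14.1271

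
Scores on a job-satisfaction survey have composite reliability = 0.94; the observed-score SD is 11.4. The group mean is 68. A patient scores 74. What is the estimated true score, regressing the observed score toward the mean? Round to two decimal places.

73.64

T̂ = 0.940(74) + 0.060(68) ≈ 73.640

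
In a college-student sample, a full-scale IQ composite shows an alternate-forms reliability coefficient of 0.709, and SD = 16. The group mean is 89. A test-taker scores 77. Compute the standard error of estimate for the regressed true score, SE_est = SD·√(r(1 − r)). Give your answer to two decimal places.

SE_est = 16.0000·√[r(1 − r)] ≈ 7.2676

7.27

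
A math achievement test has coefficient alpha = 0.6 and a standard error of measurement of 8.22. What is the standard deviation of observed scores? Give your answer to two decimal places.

13.00

SD = 8.22 / √(1 − 0.6) ≈ 12.997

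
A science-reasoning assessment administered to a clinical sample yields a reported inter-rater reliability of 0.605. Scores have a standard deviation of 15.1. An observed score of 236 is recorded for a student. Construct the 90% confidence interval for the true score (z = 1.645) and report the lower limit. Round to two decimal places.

220.39

The standard error of measurement is 15.100×√(1 − 0.605) ≃ 15.100×0.628 ≃ 9.490.
Half-width = 1.645×9.490 ≃ 15.611
Lower limit = 236 − 15.611 ≃ 220.389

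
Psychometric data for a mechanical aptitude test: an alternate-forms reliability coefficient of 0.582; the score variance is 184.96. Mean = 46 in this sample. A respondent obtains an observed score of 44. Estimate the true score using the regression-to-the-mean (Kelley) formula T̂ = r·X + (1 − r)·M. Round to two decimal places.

44.84

Estimated true score = 0.582*44 + (1 − 0.582)*46 ≈ 44.836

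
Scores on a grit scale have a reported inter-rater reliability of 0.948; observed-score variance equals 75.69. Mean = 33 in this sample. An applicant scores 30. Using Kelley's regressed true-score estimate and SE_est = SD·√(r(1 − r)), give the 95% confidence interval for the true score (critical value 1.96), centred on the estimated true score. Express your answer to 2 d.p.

[26.37, 33.94]

SD = √75.69 = 8.70000
Estimated true score = 0.94800·30 + (1 − 0.94800)·33 ≃ 30.15600
SE_est = SD · √(r(1 − r)) = 8.70000 · √0.04930 ≃ 8.70000 · 0.22203 ≃ 1.93164
95% CI: 30.15600 ± 3.78600 ≃ (26.37000, 33.94200)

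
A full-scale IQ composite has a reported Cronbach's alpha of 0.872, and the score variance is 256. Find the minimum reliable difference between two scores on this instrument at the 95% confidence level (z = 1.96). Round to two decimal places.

SD = √256 ≈ 16.0000
SEM = 16.0000*√(1 − 0.8720) ≈ 5.7243
SE_diff = SEM * √2 ≈ 5.7243 * 1.4142 ≈ 8.0954
Smallest detectable difference = 1.96*8.0954 ≈ 15.8670

15.87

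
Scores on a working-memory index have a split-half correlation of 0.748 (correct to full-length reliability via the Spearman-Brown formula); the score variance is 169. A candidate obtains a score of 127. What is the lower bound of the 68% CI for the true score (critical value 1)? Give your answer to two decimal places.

SD = √169 ≈ 13.0000
r_full = 2·0.748 / (1 + 0.748) ≈ 0.8558
SEM = 13.0000 · √(1 − 0.8558) = 13.0000 · √0.1442 ≈ 13.0000 · 0.3797 ≈ 4.9360
Half-width = 1·4.9360 ≈ 4.9360
Lower bound: 127 − 4.9360 = 122.0640

122.06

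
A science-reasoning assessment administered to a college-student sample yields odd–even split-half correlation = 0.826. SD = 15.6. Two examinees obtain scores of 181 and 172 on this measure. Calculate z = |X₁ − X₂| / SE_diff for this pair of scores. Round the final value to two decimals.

Full-length reliability (Spearman-Brown) = 2(0.826)/(1+0.826) ≈ 0.905
The standard error of measurement is 15.600·√(1 − 0.905) ≈ 15.600·0.309 ≈ 4.816.
SE_diff = √2 · SEM ≈ 6.810
z = |181 − 172| / 6.810 = 9 / 6.810 ≈ 1.322

1.32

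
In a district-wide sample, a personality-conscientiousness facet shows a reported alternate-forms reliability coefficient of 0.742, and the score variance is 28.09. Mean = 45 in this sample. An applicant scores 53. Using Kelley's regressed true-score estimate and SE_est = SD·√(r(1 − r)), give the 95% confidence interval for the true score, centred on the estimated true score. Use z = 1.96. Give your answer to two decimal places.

[46.39, 55.48]

SD = √28.09 = 5.300
T̂ = r·X + (1 − r)·M = 0.742*53 + 0.258*45 = 39.326 + 11.610 ≈ 50.936
SE_est = 5.300*√(0.742*0.258) ≈ 2.319
95% CI: 50.936 ± 4.545 ≈ (46.391, 55.481)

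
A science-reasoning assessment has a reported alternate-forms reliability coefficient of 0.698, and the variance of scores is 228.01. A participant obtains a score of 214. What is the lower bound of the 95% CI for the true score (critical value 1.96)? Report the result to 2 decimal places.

197.74

σ = 228.01^(1/2) = 15.100
SEM = 15.100·√(1 − 0.698) ≈ 8.298
1.96 · SEM ≈ 16.264
Lower limit = 214 − 16.264 ≈ 197.736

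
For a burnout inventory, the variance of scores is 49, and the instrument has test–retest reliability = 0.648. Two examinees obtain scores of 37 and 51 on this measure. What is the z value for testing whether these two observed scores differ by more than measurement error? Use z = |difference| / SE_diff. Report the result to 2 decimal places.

2.38

SD = √49 = 7.0000
SEM = 7.0000 * √(1 − 0.6480) = 7.0000 * √0.3520 ≈ 7.0000 * 0.5933 ≈ 4.1531
Standard error of the difference = 4.1531·√2 ≈ 5.8733
z = |37 − 51| / 5.8733 = 14 / 5.8733 ≈ 2.3837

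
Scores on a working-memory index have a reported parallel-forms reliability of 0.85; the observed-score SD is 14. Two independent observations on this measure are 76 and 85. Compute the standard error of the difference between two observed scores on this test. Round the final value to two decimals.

SEM = 14.000 · √(1 − 0.850) = 14.000 · √0.150 ≈ 14.000 · 0.387 ≈ 5.422
SE_diff = √2 · SEM ≈ 7.668

7.67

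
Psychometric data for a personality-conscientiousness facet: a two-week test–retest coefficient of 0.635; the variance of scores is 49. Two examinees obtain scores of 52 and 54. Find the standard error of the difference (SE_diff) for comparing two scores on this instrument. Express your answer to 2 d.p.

5.98

SD = √49 ≈ 7.00000
SEM = 7.00000 × √(1 − 0.63500) = 7.00000 × √0.36500 ≈ 7.00000 × 0.60415 ≈ 4.22907
SE_diff = SEM × √2 ≈ 4.22907 × 1.41421 ≈ 5.98080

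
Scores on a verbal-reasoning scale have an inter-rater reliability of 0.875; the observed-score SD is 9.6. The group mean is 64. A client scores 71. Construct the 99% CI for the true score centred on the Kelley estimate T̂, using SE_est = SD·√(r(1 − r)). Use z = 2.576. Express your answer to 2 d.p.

T̂ = r·X + (1 − r)·M = 0.875*71 + 0.125*64 = 62.125 + 8.000 ≈ 70.125
SE_est = 9.600*√(0.875*0.125) ≈ 3.175
CI = 70.125 ± 2.576 * 3.175 → [61.946, 78.304]

[61.95, 78.30]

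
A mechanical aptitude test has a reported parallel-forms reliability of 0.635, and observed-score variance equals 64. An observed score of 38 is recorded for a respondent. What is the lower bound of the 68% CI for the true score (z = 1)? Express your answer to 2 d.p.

33.17

SD = √64 ≈ 8.00000
SEM = 8.00000 × √(1 − 0.63500) = 8.00000 × √0.36500 ≈ 8.00000 × 0.60415 ≈ 4.83322
1 × SEM ≈ 4.83322
Lower limit = 38 − 4.83322 ≈ 33.16678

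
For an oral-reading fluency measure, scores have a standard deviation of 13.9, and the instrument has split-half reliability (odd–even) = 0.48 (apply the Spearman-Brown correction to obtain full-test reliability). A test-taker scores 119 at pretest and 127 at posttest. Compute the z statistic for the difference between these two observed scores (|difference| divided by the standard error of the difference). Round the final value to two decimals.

Full-length reliability (Spearman-Brown) = 2(0.48)/(1+0.48) ≈ 0.6486
SEM = 13.9000×√(1 − 0.6486) ≈ 8.2392
SE_diff = SEM × √2 ≈ 8.2392 × 1.4142 ≈ 11.6520
z = |119 − 127| / 11.6520 = 8 / 11.6520 ≈ 0.6866

0.69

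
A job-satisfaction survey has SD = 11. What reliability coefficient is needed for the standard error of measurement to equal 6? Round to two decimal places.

0.70

r = 1 − (6.0000/11)² ≈ 1 − 0.2975 ≈ 0.7025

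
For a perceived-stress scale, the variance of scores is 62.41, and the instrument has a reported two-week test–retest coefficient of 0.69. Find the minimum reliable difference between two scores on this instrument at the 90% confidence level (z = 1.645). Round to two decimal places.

SD = √62.41 ≈ 7.90000
SEM = 7.90000×√(1 − 0.69000) ≈ 4.39853
SE_diff = SEM × √2 ≈ 4.39853 × 1.41421 ≈ 6.22047
Smallest detectable difference = 1.645×6.22047 ≈ 10.23267

10.23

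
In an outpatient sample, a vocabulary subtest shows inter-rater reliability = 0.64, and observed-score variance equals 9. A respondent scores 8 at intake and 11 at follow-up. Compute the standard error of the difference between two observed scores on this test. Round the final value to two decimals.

2.55

σ = 9^(1/2) = 3.000
SEM = 3.000 * √(1 − 0.640) = 3.000 * √0.360 ≈ 3.000 * 0.600 ≈ 1.800
Standard error of the difference = 1.800·√2 ≈ 2.546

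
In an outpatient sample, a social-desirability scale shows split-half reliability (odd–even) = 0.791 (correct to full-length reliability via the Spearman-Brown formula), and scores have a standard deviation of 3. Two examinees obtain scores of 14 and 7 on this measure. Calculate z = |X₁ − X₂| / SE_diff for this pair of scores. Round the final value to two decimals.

4.83

Full-length reliability (Spearman-Brown) = 2(0.791)/(1+0.791) ≃ 0.8833
SEM = 3.0000*√(1 − 0.8833) ≃ 1.0248
SE_diff = SEM * √2 ≃ 1.0248 * 1.4142 ≃ 1.4493
z = 7 / 1.4493 ≃ 4.8299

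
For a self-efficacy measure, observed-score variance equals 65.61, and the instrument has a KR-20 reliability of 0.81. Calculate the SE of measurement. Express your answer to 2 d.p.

3.53

SD = √65.61 ≃ 8.100
SEM = 8.100 × √(1 − 0.810) = 8.100 × √0.190 ≃ 8.100 × 0.436 ≃ 3.531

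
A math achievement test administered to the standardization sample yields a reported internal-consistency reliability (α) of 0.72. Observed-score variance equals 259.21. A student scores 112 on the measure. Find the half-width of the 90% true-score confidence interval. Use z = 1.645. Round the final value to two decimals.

SD = √259.21 ≈ 16.1000
SEM = 16.1000×√(1 − 0.7200) ≈ 8.5193
1.645 × SEM ≈ 14.0143

14.01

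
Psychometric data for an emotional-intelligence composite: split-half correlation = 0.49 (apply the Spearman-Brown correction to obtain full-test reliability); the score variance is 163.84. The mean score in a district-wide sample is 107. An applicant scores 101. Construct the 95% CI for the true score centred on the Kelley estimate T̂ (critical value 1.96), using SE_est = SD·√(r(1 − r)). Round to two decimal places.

σ = 163.84^(1/2) = 12.8000
r_full = 2·0.49 / (1 + 0.49) ≈ 0.6577
T̂ = r·X + (1 − r)·M = 0.6577·101 + 0.3423·107 ≈ 66.4295 + 36.6242 ≈ 103.0537
SE_est = SD · √(r(1 − r)) = 12.8000 · √0.2251 ≈ 12.8000 · 0.4745 ≈ 6.0733
95% CI: 103.0537 ± 11.9036 ≈ (91.1501, 114.9573)

[91.15, 114.96]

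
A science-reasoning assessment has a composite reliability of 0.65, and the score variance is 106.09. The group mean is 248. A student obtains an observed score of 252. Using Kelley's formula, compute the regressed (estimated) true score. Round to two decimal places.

250.60

T̂ = r·X + (1 − r)·M = 0.650·252 + 0.350·248 = 163.800 + 86.800 ≈ 250.600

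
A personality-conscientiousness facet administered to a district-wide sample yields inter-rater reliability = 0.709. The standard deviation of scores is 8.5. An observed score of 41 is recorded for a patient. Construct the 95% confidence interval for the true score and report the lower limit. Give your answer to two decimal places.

32.01

SEM = 8.500*√(1 − 0.709) ≈ 4.585
Half-width = 1.96*4.585 ≈ 8.987
Lower limit = 41 − 8.987 ≈ 32.013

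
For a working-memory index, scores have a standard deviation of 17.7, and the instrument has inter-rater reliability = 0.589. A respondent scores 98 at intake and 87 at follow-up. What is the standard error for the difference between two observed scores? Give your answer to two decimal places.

16.05

SEM = 17.700 * √(1 − 0.589) = 17.700 * √0.411 ≈ 17.700 * 0.641 ≈ 11.347
SE_diff = √2 * SEM ≈ 16.048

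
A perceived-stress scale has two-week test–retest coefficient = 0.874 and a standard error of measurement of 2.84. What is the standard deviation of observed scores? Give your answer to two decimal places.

8.00

σ = SEM·(1 − r)^(−1/2) ≈ 2.84·2.817 ≈ 8.001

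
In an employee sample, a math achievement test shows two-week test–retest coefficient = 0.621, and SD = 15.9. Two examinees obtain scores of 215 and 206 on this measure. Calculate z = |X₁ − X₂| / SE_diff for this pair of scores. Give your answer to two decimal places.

0.65

SEM = 15.9000 × √(1 − 0.6210) = 15.9000 × √0.3790 ≈ 15.9000 × 0.6156 ≈ 9.7885
Standard error of the difference = 9.7885·√2 ≈ 13.8430
z = |215 − 206| / 13.8430 = 9 / 13.8430 ≈ 0.6501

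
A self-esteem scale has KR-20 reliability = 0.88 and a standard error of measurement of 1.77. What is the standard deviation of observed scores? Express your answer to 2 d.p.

5.11

σ = SEM·(1 − r)^(−1/2) ≃ 1.77×2.8868 ≃ 5.1095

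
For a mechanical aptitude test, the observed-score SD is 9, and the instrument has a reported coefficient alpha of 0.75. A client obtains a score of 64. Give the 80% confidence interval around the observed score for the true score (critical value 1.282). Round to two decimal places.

[58.23, 69.77]

SEM = 9.000 × √(1 − 0.750) = 9.000 × √0.250 ≈ 9.000 × 0.500 ≈ 4.500
Half-width = 1.282×4.500 ≈ 5.769
Interval: (58.231, 69.769)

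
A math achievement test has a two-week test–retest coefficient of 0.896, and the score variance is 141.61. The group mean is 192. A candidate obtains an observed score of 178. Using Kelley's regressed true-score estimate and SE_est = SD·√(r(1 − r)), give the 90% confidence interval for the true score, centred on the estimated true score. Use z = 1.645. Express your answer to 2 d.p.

[173.48, 185.43]

SD = √141.61 = 11.9000
T̂ = 0.8960(178) + 0.1040(192) ≈ 179.4560
SE_est = SD · √(r(1 − r)) = 11.9000 · √0.0932 ≈ 11.9000 · 0.3053 ≈ 3.6326
90% CI: 179.4560 ± 5.9756 ≈ (173.4804, 185.4316)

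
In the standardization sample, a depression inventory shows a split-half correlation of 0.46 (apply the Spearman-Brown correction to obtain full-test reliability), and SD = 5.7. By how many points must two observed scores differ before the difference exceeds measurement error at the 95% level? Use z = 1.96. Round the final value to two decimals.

9.61

Full-length reliability (Spearman-Brown) = 2(0.46)/(1+0.46) ≃ 0.6301
SEM = 5.7000 · √(1 − 0.6301) = 5.7000 · √0.3699 ≃ 5.7000 · 0.6082 ≃ 3.4665
SE_diff = SEM · √2 ≃ 3.4665 · 1.4142 ≃ 4.9024
Minimum reliable difference = 1.96 · SE_diff ≃ 1.96 · 4.9024 ≃ 9.6087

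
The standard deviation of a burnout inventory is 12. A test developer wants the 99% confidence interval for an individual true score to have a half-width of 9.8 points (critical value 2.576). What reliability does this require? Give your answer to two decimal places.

SEM needed = half-width / z = 9.8/2.576 ≃ 3.804
Required reliability = 1 − (SEM/SD)² = 1 − 0.101 ≃ 0.899

0.90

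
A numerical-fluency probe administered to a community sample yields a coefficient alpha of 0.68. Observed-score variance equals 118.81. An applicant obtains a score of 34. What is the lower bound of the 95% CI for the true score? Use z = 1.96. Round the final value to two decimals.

SD = √118.81 = 10.9000
The standard error of measurement is 10.9000×√(1 − 0.6800) ≈ 10.9000×0.5657 ≈ 6.1660.
Margin = 1.96 × 6.1660 ≈ 12.0853
Lower limit = 34 − 12.0853 ≈ 21.9147

21.91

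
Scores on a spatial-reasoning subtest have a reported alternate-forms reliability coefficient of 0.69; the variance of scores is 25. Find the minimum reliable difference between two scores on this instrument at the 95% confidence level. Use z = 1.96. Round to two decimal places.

7.72

SD = √25 = 5.0000
SEM = 5.0000 · √(1 − 0.6900) = 5.0000 · √0.3100 ≃ 5.0000 · 0.5568 ≃ 2.7839
SE_diff = √2 · SEM ≃ 3.9370
Minimum reliable difference = 1.96 · SE_diff ≃ 1.96 · 3.9370 ≃ 7.7165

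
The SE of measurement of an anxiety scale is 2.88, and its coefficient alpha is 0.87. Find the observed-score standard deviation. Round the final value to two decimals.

SD = SEM / √(1 − r) = 2.88 / √0.13000 ≈ 2.88 / 0.36056 ≈ 7.98768

7.99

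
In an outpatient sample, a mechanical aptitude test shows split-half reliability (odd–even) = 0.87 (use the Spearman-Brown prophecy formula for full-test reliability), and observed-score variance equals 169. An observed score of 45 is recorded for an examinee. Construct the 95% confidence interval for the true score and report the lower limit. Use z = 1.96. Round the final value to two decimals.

38.28

σ = 169^(1/2) = 13.000
Full-length reliability (Spearman-Brown) = 2(0.87)/(1+0.87) ≈ 0.930
SEM = 13.000 · √(1 − 0.930) = 13.000 · √0.070 ≈ 13.000 · 0.264 ≈ 3.428
1.96 · SEM ≈ 6.718
Lower bound: 45 − 6.718 = 38.282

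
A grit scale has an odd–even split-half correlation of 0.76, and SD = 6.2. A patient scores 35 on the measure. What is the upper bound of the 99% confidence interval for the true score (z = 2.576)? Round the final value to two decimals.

40.90

Full-length reliability (Spearman-Brown) = 2(0.76)/(1+0.76) ≈ 0.86364
SEM = 6.20000×√(1 − 0.86364) ≈ 2.28950
Margin = 2.576 × 2.28950 ≈ 5.89776
Upper bound: 35 + 5.89776 = 40.89776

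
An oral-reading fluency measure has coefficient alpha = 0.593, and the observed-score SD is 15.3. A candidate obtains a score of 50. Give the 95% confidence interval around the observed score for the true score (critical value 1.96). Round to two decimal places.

SEM = 15.3000 · √(1 − 0.5930) = 15.3000 · √0.4070 ≈ 15.3000 · 0.6380 ≈ 9.7609
Margin = 1.96 · 9.7609 ≈ 19.1313
95% CI: 50 ± 19.1313 = [30.8687, 69.1313]

[30.87, 69.13]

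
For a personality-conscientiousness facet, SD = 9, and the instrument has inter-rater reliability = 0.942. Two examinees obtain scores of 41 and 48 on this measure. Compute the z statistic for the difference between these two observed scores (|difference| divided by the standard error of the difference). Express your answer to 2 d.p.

2.28

SEM = 9.0000 * √(1 − 0.9420) = 9.0000 * √0.0580 ≈ 9.0000 * 0.2408 ≈ 2.1675
SE_diff = √2 * SEM ≈ 3.0653
z = 7 / 3.0653 ≈ 2.2836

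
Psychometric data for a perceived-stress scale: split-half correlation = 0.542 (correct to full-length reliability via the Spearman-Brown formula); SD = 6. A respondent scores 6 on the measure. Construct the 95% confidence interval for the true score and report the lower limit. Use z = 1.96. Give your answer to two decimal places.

Spearman-Brown: r = 2(0.542) / (1 + 0.542) = 1.084 / 1.542 ≈ 0.703
SEM = 6.000×√(1 − 0.703) ≈ 3.270
Half-width = 1.96×3.270 ≈ 6.409
Lower bound: 6 − 6.409 = -0.409

-0.41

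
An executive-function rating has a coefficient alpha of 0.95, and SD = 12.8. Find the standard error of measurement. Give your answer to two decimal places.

2.86

The standard error of measurement is 12.80000*√(1 − 0.95000) ≈ 12.80000*0.22361 ≈ 2.86217.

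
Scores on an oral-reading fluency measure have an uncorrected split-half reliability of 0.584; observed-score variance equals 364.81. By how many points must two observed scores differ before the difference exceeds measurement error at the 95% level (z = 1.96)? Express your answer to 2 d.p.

27.13

SD = √364.81 = 19.100
Full-length reliability (Spearman-Brown) = 2(0.584)/(1+0.584) ≈ 0.737
SEM = 19.100 · √(1 − 0.737) = 19.100 · √0.263 ≈ 19.100 · 0.512 ≈ 9.788
SE_diff = SEM · √2 ≈ 9.788 · 1.414 ≈ 13.843
Smallest detectable difference = 1.96·13.843 ≈ 27.131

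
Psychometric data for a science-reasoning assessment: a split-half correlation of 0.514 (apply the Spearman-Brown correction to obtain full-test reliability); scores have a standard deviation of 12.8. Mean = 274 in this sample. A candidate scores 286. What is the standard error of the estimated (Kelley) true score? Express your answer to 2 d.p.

5.98

r_full = 2·0.514 / (1 + 0.514) ≃ 0.679
SE_est = SD × √(r(1 − r)) = 12.800 × √0.218 ≃ 12.800 × 0.467 ≃ 5.976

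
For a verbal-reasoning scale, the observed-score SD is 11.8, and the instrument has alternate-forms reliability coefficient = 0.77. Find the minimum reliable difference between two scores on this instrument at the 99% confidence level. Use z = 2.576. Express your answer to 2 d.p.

20.62

SEM = 11.800 * √(1 − 0.770) = 11.800 * √0.230 ≈ 11.800 * 0.480 ≈ 5.659
SE_diff = √2 * SEM ≈ 8.003
Minimum reliable difference = 2.576 * SE_diff ≈ 2.576 * 8.003 ≈ 20.616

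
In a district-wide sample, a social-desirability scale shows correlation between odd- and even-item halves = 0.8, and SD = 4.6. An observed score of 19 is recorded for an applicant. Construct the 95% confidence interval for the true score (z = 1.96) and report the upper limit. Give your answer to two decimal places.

Spearman-Brown: r = 2(0.8) / (1 + 0.8) = 1.60000 / 1.80000 ≈ 0.88889
The standard error of measurement is 4.60000×√(1 − 0.88889) ≈ 4.60000×0.33333 ≈ 1.53333.
Margin = 1.96 × 1.53333 ≈ 3.00533
Upper bound: 19 + 3.00533 = 22.00533

22.01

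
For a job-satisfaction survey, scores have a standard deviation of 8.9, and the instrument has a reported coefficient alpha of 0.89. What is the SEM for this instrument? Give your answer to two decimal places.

SEM = 8.90000 × √(1 − 0.89000) = 8.90000 × √0.11000 ≈ 8.90000 × 0.33166 ≈ 2.95180

2.95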